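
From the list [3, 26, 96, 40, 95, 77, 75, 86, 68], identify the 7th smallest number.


Sort ascending: [3, 26, 40, 68, 75, 77, 86, 95, 96]
The 7th element (1-indexed) is at index 6.
Value = 86
Final answer: 86


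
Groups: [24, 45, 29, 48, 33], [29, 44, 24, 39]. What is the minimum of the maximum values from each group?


Find max of each group:
  Group 1: [24, 45, 29, 48, 33] -> max = 48
  Group 2: [29, 44, 24, 39] -> max = 44
Maxes: [48, 44]
Minimum of maxes = 44
Final answer: 44


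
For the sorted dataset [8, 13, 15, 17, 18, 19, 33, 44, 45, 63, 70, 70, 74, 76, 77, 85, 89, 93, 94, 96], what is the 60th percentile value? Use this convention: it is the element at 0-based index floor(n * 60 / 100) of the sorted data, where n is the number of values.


The dataset has n = 20 elements.
Index = floor(20 * 60 / 100) = floor(1200 / 100) = floor(12) = 12
Counting from index 0 in the sorted data, the element at index 12 is 74.
Final answer: 74


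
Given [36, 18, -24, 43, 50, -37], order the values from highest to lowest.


Original list: [36, 18, -24, 43, 50, -37]
Repeatedly take the largest remaining element:
  Remaining [36, 18, -24, 43, 50, -37] -> largest is 50
  Remaining [36, 18, -24, 43, -37] -> largest is 43
  Remaining [36, 18, -24, -37] -> largest is 36
  Remaining [18, -24, -37] -> largest is 18
  Remaining [-24, -37] -> largest is -24
  Remaining [-37] -> largest is -37
Collecting the picks in order gives the descending list.
Final answer: [50, 43, 36, 18, -24, -37]


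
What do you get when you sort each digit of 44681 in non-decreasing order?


The number 44681 has digits: 4, 4, 6, 8, 1
Sorted: 1, 4, 4, 6, 8
Joining the sorted digits gives the result.
Final answer: 14468


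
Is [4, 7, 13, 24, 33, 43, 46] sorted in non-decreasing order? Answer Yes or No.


Check consecutive pairs:
  4 <= 7? True
  7 <= 13? True
  13 <= 24? True
  24 <= 33? True
  33 <= 43? True
  43 <= 46? True
Every consecutive pair is in order, so the list is non-decreasing.
Final answer: Yes


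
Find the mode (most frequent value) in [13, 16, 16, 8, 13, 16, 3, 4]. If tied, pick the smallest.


Count the frequency of each value:
  3 appears 1 time(s)
  4 appears 1 time(s)
  8 appears 1 time(s)
  13 appears 2 time(s)
  16 appears 3 time(s)
Maximum frequency is 3.
Only 16 reaches that frequency, so it is the mode.
Final answer: 16


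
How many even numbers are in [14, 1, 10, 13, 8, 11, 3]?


Check each element:
  14 is even
  1 is odd
  10 is even
  13 is odd
  8 is even
  11 is odd
  3 is odd
Evens: [14, 10, 8]
Count of evens = 3
Final answer: 3


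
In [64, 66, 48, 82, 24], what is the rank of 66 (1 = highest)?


Sort descending: [82, 66, 64, 48, 24]
Find 66 in the sorted list.
66 is at position 2.
Final answer: 2


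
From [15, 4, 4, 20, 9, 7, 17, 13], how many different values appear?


List all unique values:
Distinct values: [4, 7, 9, 13, 15, 17, 20]
Count = 7
Final answer: 7


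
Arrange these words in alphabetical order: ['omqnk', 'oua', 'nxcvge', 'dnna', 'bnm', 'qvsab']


Compare strings character by character (the first differing letter decides):
  'bnm' < 'dnna' since 'b' < 'd' at position 1
  'dnna' < 'nxcvge' since 'd' < 'n' at position 1
  'nxcvge' < 'omqnk' since 'n' < 'o' at position 1
  'omqnk' < 'oua' since 'm' < 'u' at position 2
  'oua' < 'qvsab' since 'o' < 'q' at position 1
Chaining these comparisons gives the alphabetical order.
Final answer: ['bnm', 'dnna', 'nxcvge', 'omqnk', 'oua', 'qvsab']


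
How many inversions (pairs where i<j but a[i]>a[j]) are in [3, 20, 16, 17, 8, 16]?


For each element, count the later elements that are smaller than it:
  3 (index 0): smaller elements after it = [] -> 0
  20 (index 1): smaller elements after it = [16, 17, 8, 16] -> 4
  16 (index 2): smaller elements after it = [8] -> 1
  17 (index 3): smaller elements after it = [8, 16] -> 2
  8 (index 4): smaller elements after it = [] -> 0
Total inversions = 0 + 4 + 1 + 2 + 0 = 7
Final answer: 7


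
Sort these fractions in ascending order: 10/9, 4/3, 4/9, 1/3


Convert to decimal for comparison:
  10/9 = 1.1111
  4/3 = 1.3333
  4/9 = 0.4444
  1/3 = 0.3333
Decimals in increasing order: 0.3333 < 0.4444 < 1.1111 < 1.3333
Writing each back as its fraction gives the sorted order.
Final answer: 1/3, 4/9, 10/9, 4/3


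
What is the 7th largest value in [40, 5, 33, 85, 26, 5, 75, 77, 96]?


Sort descending: [96, 85, 77, 75, 40, 33, 26, 5, 5]
The 7th element (1-indexed) is at index 6.
Value = 26
Final answer: 26


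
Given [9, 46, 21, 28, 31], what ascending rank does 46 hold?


Sort ascending: [9, 21, 28, 31, 46]
Find 46 in the sorted list.
46 is at position 5 (1-indexed).
Final answer: 5


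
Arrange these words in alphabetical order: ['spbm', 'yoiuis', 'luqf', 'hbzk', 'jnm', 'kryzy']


Compare strings character by character (the first differing letter decides):
  'hbzk' < 'jnm' since 'h' < 'j' at position 1
  'jnm' < 'kryzy' since 'j' < 'k' at position 1
  'kryzy' < 'luqf' since 'k' < 'l' at position 1
  'luqf' < 'spbm' since 'l' < 's' at position 1
  'spbm' < 'yoiuis' since 's' < 'y' at position 1
Chaining these comparisons gives the alphabetical order.
Final answer: ['hbzk', 'jnm', 'kryzy', 'luqf', 'spbm', 'yoiuis']


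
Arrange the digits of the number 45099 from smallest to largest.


The number 45099 has digits: 4, 5, 0, 9, 9
Sorted: 0, 4, 5, 9, 9
Joining the sorted digits gives the result.
Final answer: 04599


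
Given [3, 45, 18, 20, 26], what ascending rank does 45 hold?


Sort ascending: [3, 18, 20, 26, 45]
Find 45 in the sorted list.
45 is at position 5 (1-indexed).
Final answer: 5


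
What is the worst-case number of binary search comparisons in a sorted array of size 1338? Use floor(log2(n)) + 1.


Binary search halves the search space each step.
Maximum comparisons = floor(log2(1338)) + 1
log2(1338) = 10.3859
floor(log2(1338)) = 10, so 10 + 1 = 11
Final answer: 11


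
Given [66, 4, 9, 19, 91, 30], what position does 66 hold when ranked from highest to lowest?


Sort descending: [91, 66, 30, 19, 9, 4]
Find 66 in the sorted list.
66 is at position 2.
Final answer: 2


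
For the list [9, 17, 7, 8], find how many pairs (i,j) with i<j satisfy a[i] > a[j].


For each element, count the later elements that are smaller than it:
  9 (index 0): smaller elements after it = [7, 8] -> 2
  17 (index 1): smaller elements after it = [7, 8] -> 2
  7 (index 2): smaller elements after it = [] -> 0
Total inversions = 2 + 2 + 0 = 4
Final answer: 4


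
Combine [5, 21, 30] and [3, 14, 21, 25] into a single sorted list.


List A: [5, 21, 30]
List B: [3, 14, 21, 25]
Repeatedly compare the front elements and take the smaller:
  5 vs 3 -> take 3
  5 vs 14 -> take 5
  21 vs 14 -> take 14
  21 vs 21 -> take 21
  30 vs 21 -> take 21
  30 vs 25 -> take 25
  B is exhausted; append the rest of A: [30]
Final answer: [3, 5, 14, 21, 21, 25, 30]


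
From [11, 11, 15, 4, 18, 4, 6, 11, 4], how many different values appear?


List all unique values:
Distinct values: [4, 6, 11, 15, 18]
Count = 5
Final answer: 5


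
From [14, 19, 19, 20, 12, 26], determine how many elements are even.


Check each element:
  14 is even
  19 is odd
  19 is odd
  20 is even
  12 is even
  26 is even
Evens: [14, 20, 12, 26]
Count of evens = 4
Final answer: 4


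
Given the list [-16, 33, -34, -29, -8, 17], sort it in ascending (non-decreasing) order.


Original list: [-16, 33, -34, -29, -8, 17]
Repeatedly take the smallest remaining element:
  Remaining [-16, 33, -34, -29, -8, 17] -> smallest is -34
  Remaining [-16, 33, -29, -8, 17] -> smallest is -29
  Remaining [-16, 33, -8, 17] -> smallest is -16
  Remaining [33, -8, 17] -> smallest is -8
  Remaining [33, 17] -> smallest is 17
  Remaining [33] -> smallest is 33
Collecting the picks in order gives the sorted list.
Final answer: [-34, -29, -16, -8, 17, 33]


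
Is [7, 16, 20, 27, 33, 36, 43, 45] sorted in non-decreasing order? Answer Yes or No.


Check consecutive pairs:
  7 <= 16? True
  16 <= 20? True
  20 <= 27? True
  27 <= 33? True
  33 <= 36? True
  36 <= 43? True
  43 <= 45? True
Every consecutive pair is in order, so the list is non-decreasing.
Final answer: Yes


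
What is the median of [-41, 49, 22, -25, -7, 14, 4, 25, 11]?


First, sort the list: [-41, -25, -7, 4, 11, 14, 22, 25, 49]
The list has 9 elements (odd count).
The middle index is 4 (0-based), and the element there is 11.
Final answer: 11


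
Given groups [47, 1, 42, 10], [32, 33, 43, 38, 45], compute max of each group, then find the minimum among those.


Find max of each group:
  Group 1: [47, 1, 42, 10] -> max = 47
  Group 2: [32, 33, 43, 38, 45] -> max = 45
Maxes: [47, 45]
Minimum of maxes = 45
Final answer: 45


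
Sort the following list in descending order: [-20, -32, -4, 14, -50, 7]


Original list: [-20, -32, -4, 14, -50, 7]
Repeatedly take the largest remaining element:
  Remaining [-20, -32, -4, 14, -50, 7] -> largest is 14
  Remaining [-20, -32, -4, -50, 7] -> largest is 7
  Remaining [-20, -32, -4, -50] -> largest is -4
  Remaining [-20, -32, -50] -> largest is -20
  Remaining [-32, -50] -> largest is -32
  Remaining [-50] -> largest is -50
Collecting the picks in order gives the descending list.
Final answer: [14, 7, -4, -20, -32, -50]


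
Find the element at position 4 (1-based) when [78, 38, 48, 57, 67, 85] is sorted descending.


Sort descending: [85, 78, 67, 57, 48, 38]
The 4th element (1-indexed) is at index 3.
Value = 57
Final answer: 57


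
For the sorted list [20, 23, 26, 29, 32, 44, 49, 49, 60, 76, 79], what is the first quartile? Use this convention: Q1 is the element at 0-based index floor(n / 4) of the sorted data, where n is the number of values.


The list has n = 11 elements.
Q1 index = floor(11 / 4) = floor(2.75) = 2
Counting from index 0 in the sorted data, the element at index 2 is 26.
Final answer: 26


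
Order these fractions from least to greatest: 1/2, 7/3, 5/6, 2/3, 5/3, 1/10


Convert to decimal for comparison:
  1/2 = 0.5
  7/3 = 2.3333
  5/6 = 0.8333
  2/3 = 0.6667
  5/3 = 1.6667
  1/10 = 0.1
Decimals in increasing order: 0.1 < 0.5 < 0.6667 < 0.8333 < 1.6667 < 2.3333
Writing each back as its fraction gives the sorted order.
Final answer: 1/10, 1/2, 2/3, 5/6, 5/3, 7/3


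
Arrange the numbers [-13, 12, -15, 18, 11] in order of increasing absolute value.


Compute absolute values:
  |-13| = 13
  |12| = 12
  |-15| = 15
  |18| = 18
  |11| = 11
Absolute values in increasing order: 11 < 12 < 13 < 15 < 18
Listing the original numbers in that order gives the answer.
Final answer: [11, 12, -13, -15, 18]


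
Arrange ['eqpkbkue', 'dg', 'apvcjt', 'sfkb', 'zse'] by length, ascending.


Compute lengths:
  'eqpkbkue' has length 8
  'dg' has length 2
  'apvcjt' has length 6
  'sfkb' has length 4
  'zse' has length 3
Lengths in increasing order: 2 < 3 < 4 < 6 < 8
Listing the words in that order gives the answer.
Final answer: ['dg', 'zse', 'sfkb', 'apvcjt', 'eqpkbkue']


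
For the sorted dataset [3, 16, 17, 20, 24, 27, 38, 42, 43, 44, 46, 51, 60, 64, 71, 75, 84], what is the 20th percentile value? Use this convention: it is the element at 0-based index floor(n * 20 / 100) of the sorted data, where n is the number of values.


The dataset has n = 17 elements.
Index = floor(17 * 20 / 100) = floor(340 / 100) = floor(3.4) = 3
Counting from index 0 in the sorted data, the element at index 3 is 20.
Final answer: 20


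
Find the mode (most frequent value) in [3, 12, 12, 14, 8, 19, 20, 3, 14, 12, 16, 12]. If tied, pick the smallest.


Count the frequency of each value:
  3 appears 2 time(s)
  8 appears 1 time(s)
  12 appears 4 time(s)
  14 appears 2 time(s)
  16 appears 1 time(s)
  19 appears 1 time(s)
  20 appears 1 time(s)
Maximum frequency is 4.
Only 12 reaches that frequency, so it is the mode.
Final answer: 12


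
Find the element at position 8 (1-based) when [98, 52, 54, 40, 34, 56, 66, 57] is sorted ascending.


Sort ascending: [34, 40, 52, 54, 56, 57, 66, 98]
The 8th element (1-indexed) is at index 7.
Value = 98
Final answer: 98


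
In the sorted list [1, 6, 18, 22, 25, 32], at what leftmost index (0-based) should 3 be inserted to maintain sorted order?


List is sorted: [1, 6, 18, 22, 25, 32]
We need the leftmost position where 3 can be inserted, i.e. the first index whose element is >= 3 (or the end of the list if none is).
Binary search with low=0, high=6 (0-based indices):
  low=0, high=6, mid=3: a[3]=22 >= 3, so high = 3
  low=0, high=3, mid=1: a[1]=6 >= 3, so high = 1
  low=0, high=1, mid=0: a[0]=1 < 3, so low = 1
Now low = high = 1, so the insertion index is 1.
Final answer: 1


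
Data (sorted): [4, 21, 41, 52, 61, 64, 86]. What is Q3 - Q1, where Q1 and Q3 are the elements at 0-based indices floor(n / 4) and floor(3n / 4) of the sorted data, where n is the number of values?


The data has n = 7 elements.
Q1 index = floor(7 / 4) = floor(1.75) = 1; Q3 index = floor(3 * 7 / 4) = floor(5.25) = 5
Q1 = element at index 1 = 21
Q3 = element at index 5 = 64
IQR = 64 - 21 = 43
Final answer: 43


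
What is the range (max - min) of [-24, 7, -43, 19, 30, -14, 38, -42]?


Maximum value: 38
Minimum value: -43
Range = 38 - (-43) = 81
Final answer: 81


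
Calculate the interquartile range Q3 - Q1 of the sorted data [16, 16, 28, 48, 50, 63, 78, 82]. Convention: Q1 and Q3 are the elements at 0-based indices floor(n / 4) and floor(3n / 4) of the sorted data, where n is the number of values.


The data has n = 8 elements.
Q1 index = floor(8 / 4) = floor(2) = 2; Q3 index = floor(3 * 8 / 4) = floor(6) = 6
Q1 = element at index 2 = 28
Q3 = element at index 6 = 78
IQR = 78 - 28 = 50
Final answer: 50


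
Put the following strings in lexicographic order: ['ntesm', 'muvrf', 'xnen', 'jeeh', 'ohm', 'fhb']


Compare strings character by character (the first differing letter decides):
  'fhb' < 'jeeh' since 'f' < 'j' at position 1
  'jeeh' < 'muvrf' since 'j' < 'm' at position 1
  'muvrf' < 'ntesm' since 'm' < 'n' at position 1
  'ntesm' < 'ohm' since 'n' < 'o' at position 1
  'ohm' < 'xnen' since 'o' < 'x' at position 1
Chaining these comparisons gives the alphabetical order.
Final answer: ['fhb', 'jeeh', 'muvrf', 'ntesm', 'ohm', 'xnen']


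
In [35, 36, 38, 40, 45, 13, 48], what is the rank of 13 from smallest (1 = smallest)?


Sort ascending: [13, 35, 36, 38, 40, 45, 48]
Find 13 in the sorted list.
13 is at position 1 (1-indexed).
Final answer: 1


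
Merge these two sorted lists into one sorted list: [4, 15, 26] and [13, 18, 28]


List A: [4, 15, 26]
List B: [13, 18, 28]
Repeatedly compare the front elements and take the smaller:
  4 vs 13 -> take 4
  15 vs 13 -> take 13
  15 vs 18 -> take 15
  26 vs 18 -> take 18
  26 vs 28 -> take 26
  A is exhausted; append the rest of B: [28]
Final answer: [4, 13, 15, 18, 26, 28]


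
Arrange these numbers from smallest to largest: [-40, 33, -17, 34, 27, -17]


Original list: [-40, 33, -17, 34, 27, -17]
Repeatedly take the smallest remaining element:
  Remaining [-40, 33, -17, 34, 27, -17] -> smallest is -40
  Remaining [33, -17, 34, 27, -17] -> smallest is -17
  Remaining [33, 34, 27, -17] -> smallest is -17
  Remaining [33, 34, 27] -> smallest is 27
  Remaining [33, 34] -> smallest is 33
  Remaining [34] -> smallest is 34
Collecting the picks in order gives the sorted list.
Final answer: [-40, -17, -17, 27, 33, 34]


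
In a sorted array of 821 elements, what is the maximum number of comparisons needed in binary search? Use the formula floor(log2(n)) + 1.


Binary search halves the search space each step.
Maximum comparisons = floor(log2(821)) + 1
log2(821) = 9.6812
floor(log2(821)) = 9, so 9 + 1 = 10
Final answer: 10


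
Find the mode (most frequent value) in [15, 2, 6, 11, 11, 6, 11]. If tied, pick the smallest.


Count the frequency of each value:
  2 appears 1 time(s)
  6 appears 2 time(s)
  11 appears 3 time(s)
  15 appears 1 time(s)
Maximum frequency is 3.
Only 11 reaches that frequency, so it is the mode.
Final answer: 11


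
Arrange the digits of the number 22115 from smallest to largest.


The number 22115 has digits: 2, 2, 1, 1, 5
Sorted: 1, 1, 2, 2, 5
Joining the sorted digits gives the result.
Final answer: 11225


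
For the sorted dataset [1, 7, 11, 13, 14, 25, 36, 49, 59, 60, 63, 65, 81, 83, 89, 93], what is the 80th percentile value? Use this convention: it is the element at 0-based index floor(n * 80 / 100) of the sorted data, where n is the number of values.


The dataset has n = 16 elements.
Index = floor(16 * 80 / 100) = floor(1280 / 100) = floor(12.8) = 12
Counting from index 0 in the sorted data, the element at index 12 is 81.
Final answer: 81


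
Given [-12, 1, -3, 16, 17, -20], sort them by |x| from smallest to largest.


Compute absolute values:
  |-12| = 12
  |1| = 1
  |-3| = 3
  |16| = 16
  |17| = 17
  |-20| = 20
Absolute values in increasing order: 1 < 3 < 12 < 16 < 17 < 20
Listing the original numbers in that order gives the answer.
Final answer: [1, -3, -12, 16, 17, -20]


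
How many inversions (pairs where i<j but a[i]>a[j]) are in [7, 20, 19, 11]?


For each element, count the later elements that are smaller than it:
  7 (index 0): smaller elements after it = [] -> 0
  20 (index 1): smaller elements after it = [19, 11] -> 2
  19 (index 2): smaller elements after it = [11] -> 1
Total inversions = 0 + 2 + 1 = 3
Final answer: 3


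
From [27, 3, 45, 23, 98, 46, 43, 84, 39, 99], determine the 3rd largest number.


Sort descending: [99, 98, 84, 46, 45, 43, 39, 27, 23, 3]
The 3rd element (1-indexed) is at index 2.
Value = 84
Final answer: 84


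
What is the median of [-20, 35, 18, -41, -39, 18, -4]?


First, sort the list: [-41, -39, -20, -4, 18, 18, 35]
The list has 7 elements (odd count).
The middle index is 3 (0-based), and the element there is -4.
Final answer: -4


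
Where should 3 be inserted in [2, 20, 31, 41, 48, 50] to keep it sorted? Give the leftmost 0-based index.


List is sorted: [2, 20, 31, 41, 48, 50]
We need the leftmost position where 3 can be inserted, i.e. the first index whose element is >= 3 (or the end of the list if none is).
Binary search with low=0, high=6 (0-based indices):
  low=0, high=6, mid=3: a[3]=41 >= 3, so high = 3
  low=0, high=3, mid=1: a[1]=20 >= 3, so high = 1
  low=0, high=1, mid=0: a[0]=2 < 3, so low = 1
Now low = high = 1, so the insertion index is 1.
Final answer: 1


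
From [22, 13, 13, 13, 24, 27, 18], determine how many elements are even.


Check each element:
  22 is even
  13 is odd
  13 is odd
  13 is odd
  24 is even
  27 is odd
  18 is even
Evens: [22, 24, 18]
Count of evens = 3
Final answer: 3


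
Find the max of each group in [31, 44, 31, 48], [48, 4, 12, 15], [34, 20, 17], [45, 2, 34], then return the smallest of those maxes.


Find max of each group:
  Group 1: [31, 44, 31, 48] -> max = 48
  Group 2: [48, 4, 12, 15] -> max = 48
  Group 3: [34, 20, 17] -> max = 34
  Group 4: [45, 2, 34] -> max = 45
Maxes: [48, 48, 34, 45]
Minimum of maxes = 34
Final answer: 34


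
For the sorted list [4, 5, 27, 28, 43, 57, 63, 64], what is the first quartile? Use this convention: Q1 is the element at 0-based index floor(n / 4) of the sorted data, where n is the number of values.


The list has n = 8 elements.
Q1 index = floor(8 / 4) = floor(2) = 2
Counting from index 0 in the sorted data, the element at index 2 is 27.
Final answer: 27


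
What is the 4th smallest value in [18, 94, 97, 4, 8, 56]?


Sort ascending: [4, 8, 18, 56, 94, 97]
The 4th element (1-indexed) is at index 3.
Value = 56
Final answer: 56


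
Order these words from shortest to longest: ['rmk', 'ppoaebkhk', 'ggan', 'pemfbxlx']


Compute lengths:
  'rmk' has length 3
  'ppoaebkhk' has length 9
  'ggan' has length 4
  'pemfbxlx' has length 8
Lengths in increasing order: 3 < 4 < 8 < 9
Listing the words in that order gives the answer.
Final answer: ['rmk', 'ggan', 'pemfbxlx', 'ppoaebkhk']


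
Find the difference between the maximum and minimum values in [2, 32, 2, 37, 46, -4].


Maximum value: 46
Minimum value: -4
Range = 46 - (-4) = 50
Final answer: 50


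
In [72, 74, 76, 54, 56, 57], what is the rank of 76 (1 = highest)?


Sort descending: [76, 74, 72, 57, 56, 54]
Find 76 in the sorted list.
76 is at position 1.
Final answer: 1


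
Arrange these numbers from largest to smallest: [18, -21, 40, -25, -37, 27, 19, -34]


Original list: [18, -21, 40, -25, -37, 27, 19, -34]
Repeatedly take the largest remaining element:
  Remaining [18, -21, 40, -25, -37, 27, 19, -34] -> largest is 40
  Remaining [18, -21, -25, -37, 27, 19, -34] -> largest is 27
  Remaining [18, -21, -25, -37, 19, -34] -> largest is 19
  Remaining [18, -21, -25, -37, -34] -> largest is 18
  Remaining [-21, -25, -37, -34] -> largest is -21
  Remaining [-25, -37, -34] -> largest is -25
  Remaining [-37, -34] -> largest is -34
  Remaining [-37] -> largest is -37
Collecting the picks in order gives the descending list.
Final answer: [40, 27, 19, 18, -21, -25, -34, -37]


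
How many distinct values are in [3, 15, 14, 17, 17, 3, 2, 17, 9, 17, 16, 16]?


List all unique values:
Distinct values: [2, 3, 9, 14, 15, 16, 17]
Count = 7
Final answer: 7


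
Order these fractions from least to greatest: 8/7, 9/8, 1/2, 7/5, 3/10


Convert to decimal for comparison:
  8/7 = 1.1429
  9/8 = 1.125
  1/2 = 0.5
  7/5 = 1.4
  3/10 = 0.3
Decimals in increasing order: 0.3 < 0.5 < 1.125 < 1.1429 < 1.4
Writing each back as its fraction gives the sorted order.
Final answer: 3/10, 1/2, 9/8, 8/7, 7/5


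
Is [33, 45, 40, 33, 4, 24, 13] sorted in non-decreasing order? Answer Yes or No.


Check consecutive pairs:
  33 <= 45? True
  45 <= 40? False
  40 <= 33? False
  33 <= 4? False
  4 <= 24? True
  24 <= 13? False
4 consecutive pair(s) are out of order, so the list is not sorted.
Final answer: No


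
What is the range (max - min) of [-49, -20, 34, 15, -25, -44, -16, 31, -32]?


Maximum value: 34
Minimum value: -49
Range = 34 - (-49) = 83
Final answer: 83


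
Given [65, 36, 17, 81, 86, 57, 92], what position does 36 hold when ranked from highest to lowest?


Sort descending: [92, 86, 81, 65, 57, 36, 17]
Find 36 in the sorted list.
36 is at position 6.
Final answer: 6


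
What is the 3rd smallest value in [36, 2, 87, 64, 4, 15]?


Sort ascending: [2, 4, 15, 36, 64, 87]
The 3rd element (1-indexed) is at index 2.
Value = 15
Final answer: 15


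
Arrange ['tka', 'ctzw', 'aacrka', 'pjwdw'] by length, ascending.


Compute lengths:
  'tka' has length 3
  'ctzw' has length 4
  'aacrka' has length 6
  'pjwdw' has length 5
Lengths in increasing order: 3 < 4 < 5 < 6
Listing the words in that order gives the answer.
Final answer: ['tka', 'ctzw', 'pjwdw', 'aacrka']


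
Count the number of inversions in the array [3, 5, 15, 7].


For each element, count the later elements that are smaller than it:
  3 (index 0): smaller elements after it = [] -> 0
  5 (index 1): smaller elements after it = [] -> 0
  15 (index 2): smaller elements after it = [7] -> 1
Total inversions = 0 + 0 + 1 = 1
Final answer: 1


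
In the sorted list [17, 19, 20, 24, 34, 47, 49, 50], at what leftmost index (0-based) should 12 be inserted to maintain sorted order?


List is sorted: [17, 19, 20, 24, 34, 47, 49, 50]
We need the leftmost position where 12 can be inserted, i.e. the first index whose element is >= 12 (or the end of the list if none is).
Binary search with low=0, high=8 (0-based indices):
  low=0, high=8, mid=4: a[4]=34 >= 12, so high = 4
  low=0, high=4, mid=2: a[2]=20 >= 12, so high = 2
  low=0, high=2, mid=1: a[1]=19 >= 12, so high = 1
  low=0, high=1, mid=0: a[0]=17 >= 12, so high = 0
Now low = high = 0, so the insertion index is 0.
Final answer: 0


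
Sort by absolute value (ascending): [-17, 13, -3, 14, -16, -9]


Compute absolute values:
  |-17| = 17
  |13| = 13
  |-3| = 3
  |14| = 14
  |-16| = 16
  |-9| = 9
Absolute values in increasing order: 3 < 9 < 13 < 14 < 16 < 17
Listing the original numbers in that order gives the answer.
Final answer: [-3, -9, 13, 14, -16, -17]


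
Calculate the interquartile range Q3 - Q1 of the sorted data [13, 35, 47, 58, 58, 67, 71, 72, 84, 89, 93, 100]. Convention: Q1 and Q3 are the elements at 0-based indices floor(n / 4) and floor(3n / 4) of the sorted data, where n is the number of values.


The data has n = 12 elements.
Q1 index = floor(12 / 4) = floor(3) = 3; Q3 index = floor(3 * 12 / 4) = floor(9) = 9
Q1 = element at index 3 = 58
Q3 = element at index 9 = 89
IQR = 89 - 58 = 31
Final answer: 31


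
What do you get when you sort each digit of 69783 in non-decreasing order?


The number 69783 has digits: 6, 9, 7, 8, 3
Sorted: 3, 6, 7, 8, 9
Joining the sorted digits gives the result.
Final answer: 36789


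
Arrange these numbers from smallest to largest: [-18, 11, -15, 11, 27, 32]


Original list: [-18, 11, -15, 11, 27, 32]
Repeatedly take the smallest remaining element:
  Remaining [-18, 11, -15, 11, 27, 32] -> smallest is -18
  Remaining [11, -15, 11, 27, 32] -> smallest is -15
  Remaining [11, 11, 27, 32] -> smallest is 11
  Remaining [11, 27, 32] -> smallest is 11
  Remaining [27, 32] -> smallest is 27
  Remaining [32] -> smallest is 32
Collecting the picks in order gives the sorted list.
Final answer: [-18, -15, 11, 11, 27, 32]


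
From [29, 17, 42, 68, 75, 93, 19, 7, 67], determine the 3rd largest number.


Sort descending: [93, 75, 68, 67, 42, 29, 19, 17, 7]
The 3rd element (1-indexed) is at index 2.
Value = 68
Final answer: 68


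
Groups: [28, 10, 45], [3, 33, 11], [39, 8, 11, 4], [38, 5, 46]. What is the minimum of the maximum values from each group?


Find max of each group:
  Group 1: [28, 10, 45] -> max = 45
  Group 2: [3, 33, 11] -> max = 33
  Group 3: [39, 8, 11, 4] -> max = 39
  Group 4: [38, 5, 46] -> max = 46
Maxes: [45, 33, 39, 46]
Minimum of maxes = 33
Final answer: 33


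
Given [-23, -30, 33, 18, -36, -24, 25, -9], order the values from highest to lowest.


Original list: [-23, -30, 33, 18, -36, -24, 25, -9]
Repeatedly take the largest remaining element:
  Remaining [-23, -30, 33, 18, -36, -24, 25, -9] -> largest is 33
  Remaining [-23, -30, 18, -36, -24, 25, -9] -> largest is 25
  Remaining [-23, -30, 18, -36, -24, -9] -> largest is 18
  Remaining [-23, -30, -36, -24, -9] -> largest is -9
  Remaining [-23, -30, -36, -24] -> largest is -23
  Remaining [-30, -36, -24] -> largest is -24
  Remaining [-30, -36] -> largest is -30
  Remaining [-36] -> largest is -36
Collecting the picks in order gives the descending list.
Final answer: [33, 25, 18, -9, -23, -24, -30, -36]


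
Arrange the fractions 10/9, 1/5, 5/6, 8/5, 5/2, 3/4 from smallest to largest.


Convert to decimal for comparison:
  10/9 = 1.1111
  1/5 = 0.2
  5/6 = 0.8333
  8/5 = 1.6
  5/2 = 2.5
  3/4 = 0.75
Decimals in increasing order: 0.2 < 0.75 < 0.8333 < 1.1111 < 1.6 < 2.5
Writing each back as its fraction gives the sorted order.
Final answer: 1/5, 3/4, 5/6, 10/9, 8/5, 5/2


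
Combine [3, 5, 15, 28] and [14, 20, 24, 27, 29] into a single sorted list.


List A: [3, 5, 15, 28]
List B: [14, 20, 24, 27, 29]
Repeatedly compare the front elements and take the smaller:
  3 vs 14 -> take 3
  5 vs 14 -> take 5
  15 vs 14 -> take 14
  15 vs 20 -> take 15
  28 vs 20 -> take 20
  28 vs 24 -> take 24
  28 vs 27 -> take 27
  28 vs 29 -> take 28
  A is exhausted; append the rest of B: [29]
Final answer: [3, 5, 14, 15, 20, 24, 27, 28, 29]


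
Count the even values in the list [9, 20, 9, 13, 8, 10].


Check each element:
  9 is odd
  20 is even
  9 is odd
  13 is odd
  8 is even
  10 is even
Evens: [20, 8, 10]
Count of evens = 3
Final answer: 3


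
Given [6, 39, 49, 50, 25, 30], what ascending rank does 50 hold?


Sort ascending: [6, 25, 30, 39, 49, 50]
Find 50 in the sorted list.
50 is at position 6 (1-indexed).
Final answer: 6


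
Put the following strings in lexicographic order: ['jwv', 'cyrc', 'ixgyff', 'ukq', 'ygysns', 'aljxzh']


Compare strings character by character (the first differing letter decides):
  'aljxzh' < 'cyrc' since 'a' < 'c' at position 1
  'cyrc' < 'ixgyff' since 'c' < 'i' at position 1
  'ixgyff' < 'jwv' since 'i' < 'j' at position 1
  'jwv' < 'ukq' since 'j' < 'u' at position 1
  'ukq' < 'ygysns' since 'u' < 'y' at position 1
Chaining these comparisons gives the alphabetical order.
Final answer: ['aljxzh', 'cyrc', 'ixgyff', 'jwv', 'ukq', 'ygysns']


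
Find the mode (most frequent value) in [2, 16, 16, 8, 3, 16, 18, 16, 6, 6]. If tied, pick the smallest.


Count the frequency of each value:
  2 appears 1 time(s)
  3 appears 1 time(s)
  6 appears 2 time(s)
  8 appears 1 time(s)
  16 appears 4 time(s)
  18 appears 1 time(s)
Maximum frequency is 4.
Only 16 reaches that frequency, so it is the mode.
Final answer: 16


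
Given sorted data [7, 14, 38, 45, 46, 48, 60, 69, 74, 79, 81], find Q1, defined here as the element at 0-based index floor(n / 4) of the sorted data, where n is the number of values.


The list has n = 11 elements.
Q1 index = floor(11 / 4) = floor(2.75) = 2
Counting from index 0 in the sorted data, the element at index 2 is 38.
Final answer: 38


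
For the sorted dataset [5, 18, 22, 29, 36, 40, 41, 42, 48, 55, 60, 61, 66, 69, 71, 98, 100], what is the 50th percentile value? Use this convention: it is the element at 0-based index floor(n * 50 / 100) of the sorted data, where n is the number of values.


The dataset has n = 17 elements.
Index = floor(17 * 50 / 100) = floor(850 / 100) = floor(8.5) = 8
Counting from index 0 in the sorted data, the element at index 8 is 48.
Final answer: 48


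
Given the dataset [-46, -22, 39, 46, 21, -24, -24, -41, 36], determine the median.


First, sort the list: [-46, -41, -24, -24, -22, 21, 36, 39, 46]
The list has 9 elements (odd count).
The middle index is 4 (0-based), and the element there is -22.
Final answer: -22


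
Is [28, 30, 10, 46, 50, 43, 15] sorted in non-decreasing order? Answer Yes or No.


Check consecutive pairs:
  28 <= 30? True
  30 <= 10? False
  10 <= 46? True
  46 <= 50? True
  50 <= 43? False
  43 <= 15? False
3 consecutive pair(s) are out of order, so the list is not sorted.
Final answer: No


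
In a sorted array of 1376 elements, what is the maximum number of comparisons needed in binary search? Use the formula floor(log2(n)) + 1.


Binary search halves the search space each step.
Maximum comparisons = floor(log2(1376)) + 1
log2(1376) = 10.4263
floor(log2(1376)) = 10, so 10 + 1 = 11
Final answer: 11


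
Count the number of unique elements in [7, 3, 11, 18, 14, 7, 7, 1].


List all unique values:
Distinct values: [1, 3, 7, 11, 14, 18]
Count = 6
Final answer: 6


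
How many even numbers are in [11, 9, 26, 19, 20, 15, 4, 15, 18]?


Check each element:
  11 is odd
  9 is odd
  26 is even
  19 is odd
  20 is even
  15 is odd
  4 is even
  15 is odd
  18 is even
Evens: [26, 20, 4, 18]
Count of evens = 4
Final answer: 4


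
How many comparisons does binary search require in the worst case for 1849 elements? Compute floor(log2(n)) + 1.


Binary search halves the search space each step.
Maximum comparisons = floor(log2(1849)) + 1
log2(1849) = 10.8525
floor(log2(1849)) = 10, so 10 + 1 = 11
Final answer: 11


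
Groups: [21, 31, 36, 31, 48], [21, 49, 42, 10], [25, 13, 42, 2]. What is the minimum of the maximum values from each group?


Find max of each group:
  Group 1: [21, 31, 36, 31, 48] -> max = 48
  Group 2: [21, 49, 42, 10] -> max = 49
  Group 3: [25, 13, 42, 2] -> max = 42
Maxes: [48, 49, 42]
Minimum of maxes = 42
Final answer: 42


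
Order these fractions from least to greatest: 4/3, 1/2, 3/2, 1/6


Convert to decimal for comparison:
  4/3 = 1.3333
  1/2 = 0.5
  3/2 = 1.5
  1/6 = 0.1667
Decimals in increasing order: 0.1667 < 0.5 < 1.3333 < 1.5
Writing each back as its fraction gives the sorted order.
Final answer: 1/6, 1/2, 4/3, 3/2


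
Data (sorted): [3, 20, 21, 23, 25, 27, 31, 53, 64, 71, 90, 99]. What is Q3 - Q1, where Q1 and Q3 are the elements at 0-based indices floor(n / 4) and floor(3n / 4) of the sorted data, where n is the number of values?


The data has n = 12 elements.
Q1 index = floor(12 / 4) = floor(3) = 3; Q3 index = floor(3 * 12 / 4) = floor(9) = 9
Q1 = element at index 3 = 23
Q3 = element at index 9 = 71
IQR = 71 - 23 = 48
Final answer: 48


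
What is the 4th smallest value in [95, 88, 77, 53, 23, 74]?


Sort ascending: [23, 53, 74, 77, 88, 95]
The 4th element (1-indexed) is at index 3.
Value = 77
Final answer: 77


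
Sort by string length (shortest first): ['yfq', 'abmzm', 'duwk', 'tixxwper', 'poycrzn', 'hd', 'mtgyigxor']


Compute lengths:
  'yfq' has length 3
  'abmzm' has length 5
  'duwk' has length 4
  'tixxwper' has length 8
  'poycrzn' has length 7
  'hd' has length 2
  'mtgyigxor' has length 9
Lengths in increasing order: 2 < 3 < 4 < 5 < 7 < 8 < 9
Listing the words in that order gives the answer.
Final answer: ['hd', 'yfq', 'duwk', 'abmzm', 'poycrzn', 'tixxwper', 'mtgyigxor']


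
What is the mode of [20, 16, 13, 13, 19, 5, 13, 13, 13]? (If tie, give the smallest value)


Count the frequency of each value:
  5 appears 1 time(s)
  13 appears 5 time(s)
  16 appears 1 time(s)
  19 appears 1 time(s)
  20 appears 1 time(s)
Maximum frequency is 5.
Only 13 reaches that frequency, so it is the mode.
Final answer: 13


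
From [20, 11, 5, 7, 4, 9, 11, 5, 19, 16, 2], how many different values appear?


List all unique values:
Distinct values: [2, 4, 5, 7, 9, 11, 16, 19, 20]
Count = 9
Final answer: 9


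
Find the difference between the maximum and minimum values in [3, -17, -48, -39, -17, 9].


Maximum value: 9
Minimum value: -48
Range = 9 - (-48) = 57
Final answer: 57


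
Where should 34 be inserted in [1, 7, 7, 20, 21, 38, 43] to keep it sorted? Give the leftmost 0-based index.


List is sorted: [1, 7, 7, 20, 21, 38, 43]
We need the leftmost position where 34 can be inserted, i.e. the first index whose element is >= 34 (or the end of the list if none is).
Binary search with low=0, high=7 (0-based indices):
  low=0, high=7, mid=3: a[3]=20 < 34, so low = 4
  low=4, high=7, mid=5: a[5]=38 >= 34, so high = 5
  low=4, high=5, mid=4: a[4]=21 < 34, so low = 5
Now low = high = 5, so the insertion index is 5.
Final answer: 5


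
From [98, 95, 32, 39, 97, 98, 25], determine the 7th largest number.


Sort descending: [98, 98, 97, 95, 39, 32, 25]
The 7th element (1-indexed) is at index 6.
Value = 25
Final answer: 25


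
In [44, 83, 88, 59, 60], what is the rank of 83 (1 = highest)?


Sort descending: [88, 83, 60, 59, 44]
Find 83 in the sorted list.
83 is at position 2.
Final answer: 2


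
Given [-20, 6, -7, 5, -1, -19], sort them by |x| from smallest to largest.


Compute absolute values:
  |-20| = 20
  |6| = 6
  |-7| = 7
  |5| = 5
  |-1| = 1
  |-19| = 19
Absolute values in increasing order: 1 < 5 < 6 < 7 < 19 < 20
Listing the original numbers in that order gives the answer.
Final answer: [-1, 5, 6, -7, -19, -20]


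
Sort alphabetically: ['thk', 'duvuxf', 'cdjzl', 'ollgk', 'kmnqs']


Compare strings character by character (the first differing letter decides):
  'cdjzl' < 'duvuxf' since 'c' < 'd' at position 1
  'duvuxf' < 'kmnqs' since 'd' < 'k' at position 1
  'kmnqs' < 'ollgk' since 'k' < 'o' at position 1
  'ollgk' < 'thk' since 'o' < 't' at position 1
Chaining these comparisons gives the alphabetical order.
Final answer: ['cdjzl', 'duvuxf', 'kmnqs', 'ollgk', 'thk']


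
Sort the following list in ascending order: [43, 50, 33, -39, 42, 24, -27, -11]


Original list: [43, 50, 33, -39, 42, 24, -27, -11]
Repeatedly take the smallest remaining element:
  Remaining [43, 50, 33, -39, 42, 24, -27, -11] -> smallest is -39
  Remaining [43, 50, 33, 42, 24, -27, -11] -> smallest is -27
  Remaining [43, 50, 33, 42, 24, -11] -> smallest is -11
  Remaining [43, 50, 33, 42, 24] -> smallest is 24
  Remaining [43, 50, 33, 42] -> smallest is 33
  Remaining [43, 50, 42] -> smallest is 42
  Remaining [43, 50] -> smallest is 43
  Remaining [50] -> smallest is 50
Collecting the picks in order gives the sorted list.
Final answer: [-39, -27, -11, 24, 33, 42, 43, 50]


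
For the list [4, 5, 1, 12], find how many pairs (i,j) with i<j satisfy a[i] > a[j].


For each element, count the later elements that are smaller than it:
  4 (index 0): smaller elements after it = [1] -> 1
  5 (index 1): smaller elements after it = [1] -> 1
  1 (index 2): smaller elements after it = [] -> 0
Total inversions = 1 + 1 + 0 = 2
Final answer: 2


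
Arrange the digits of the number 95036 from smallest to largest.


The number 95036 has digits: 9, 5, 0, 3, 6
Sorted: 0, 3, 5, 6, 9
Joining the sorted digits gives the result.
Final answer: 03569


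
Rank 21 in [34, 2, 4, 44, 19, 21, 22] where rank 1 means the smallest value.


Sort ascending: [2, 4, 19, 21, 22, 34, 44]
Find 21 in the sorted list.
21 is at position 4 (1-indexed).
Final answer: 4


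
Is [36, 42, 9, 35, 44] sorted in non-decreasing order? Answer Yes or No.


Check consecutive pairs:
  36 <= 42? True
  42 <= 9? False
  9 <= 35? True
  35 <= 44? True
1 consecutive pair(s) are out of order, so the list is not sorted.
Final answer: No


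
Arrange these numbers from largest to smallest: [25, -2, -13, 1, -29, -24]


Original list: [25, -2, -13, 1, -29, -24]
Repeatedly take the largest remaining element:
  Remaining [25, -2, -13, 1, -29, -24] -> largest is 25
  Remaining [-2, -13, 1, -29, -24] -> largest is 1
  Remaining [-2, -13, -29, -24] -> largest is -2
  Remaining [-13, -29, -24] -> largest is -13
  Remaining [-29, -24] -> largest is -24
  Remaining [-29] -> largest is -29
Collecting the picks in order gives the descending list.
Final answer: [25, 1, -2, -13, -24, -29]


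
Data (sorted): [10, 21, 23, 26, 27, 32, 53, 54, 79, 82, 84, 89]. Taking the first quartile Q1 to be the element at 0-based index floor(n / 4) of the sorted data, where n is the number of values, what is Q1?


The list has n = 12 elements.
Q1 index = floor(12 / 4) = floor(3) = 3
Counting from index 0 in the sorted data, the element at index 3 is 26.
Final answer: 26


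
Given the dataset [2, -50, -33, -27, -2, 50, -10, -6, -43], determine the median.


First, sort the list: [-50, -43, -33, -27, -10, -6, -2, 2, 50]
The list has 9 elements (odd count).
The middle index is 4 (0-based), and the element there is -10.
Final answer: -10


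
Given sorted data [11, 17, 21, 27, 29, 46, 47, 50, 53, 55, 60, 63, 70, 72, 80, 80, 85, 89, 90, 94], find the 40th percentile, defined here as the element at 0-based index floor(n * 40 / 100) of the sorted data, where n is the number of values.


The dataset has n = 20 elements.
Index = floor(20 * 40 / 100) = floor(800 / 100) = floor(8) = 8
Counting from index 0 in the sorted data, the element at index 8 is 53.
Final answer: 53


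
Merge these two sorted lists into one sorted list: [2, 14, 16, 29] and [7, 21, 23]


List A: [2, 14, 16, 29]
List B: [7, 21, 23]
Repeatedly compare the front elements and take the smaller:
  2 vs 7 -> take 2
  14 vs 7 -> take 7
  14 vs 21 -> take 14
  16 vs 21 -> take 16
  29 vs 21 -> take 21
  29 vs 23 -> take 23
  B is exhausted; append the rest of A: [29]
Final answer: [2, 7, 14, 16, 21, 23, 29]


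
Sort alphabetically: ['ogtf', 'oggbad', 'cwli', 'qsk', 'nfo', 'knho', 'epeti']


Compare strings character by character (the first differing letter decides):
  'cwli' < 'epeti' since 'c' < 'e' at position 1
  'epeti' < 'knho' since 'e' < 'k' at position 1
  'knho' < 'nfo' since 'k' < 'n' at position 1
  'nfo' < 'oggbad' since 'n' < 'o' at position 1
  'oggbad' < 'ogtf' since 'g' < 't' at position 3
  'ogtf' < 'qsk' since 'o' < 'q' at position 1
Chaining these comparisons gives the alphabetical order.
Final answer: ['cwli', 'epeti', 'knho', 'nfo', 'oggbad', 'ogtf', 'qsk']


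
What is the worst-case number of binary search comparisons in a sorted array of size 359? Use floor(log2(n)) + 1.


Binary search halves the search space each step.
Maximum comparisons = floor(log2(359)) + 1
log2(359) = 8.4878
floor(log2(359)) = 8, so 8 + 1 = 9
Final answer: 9
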